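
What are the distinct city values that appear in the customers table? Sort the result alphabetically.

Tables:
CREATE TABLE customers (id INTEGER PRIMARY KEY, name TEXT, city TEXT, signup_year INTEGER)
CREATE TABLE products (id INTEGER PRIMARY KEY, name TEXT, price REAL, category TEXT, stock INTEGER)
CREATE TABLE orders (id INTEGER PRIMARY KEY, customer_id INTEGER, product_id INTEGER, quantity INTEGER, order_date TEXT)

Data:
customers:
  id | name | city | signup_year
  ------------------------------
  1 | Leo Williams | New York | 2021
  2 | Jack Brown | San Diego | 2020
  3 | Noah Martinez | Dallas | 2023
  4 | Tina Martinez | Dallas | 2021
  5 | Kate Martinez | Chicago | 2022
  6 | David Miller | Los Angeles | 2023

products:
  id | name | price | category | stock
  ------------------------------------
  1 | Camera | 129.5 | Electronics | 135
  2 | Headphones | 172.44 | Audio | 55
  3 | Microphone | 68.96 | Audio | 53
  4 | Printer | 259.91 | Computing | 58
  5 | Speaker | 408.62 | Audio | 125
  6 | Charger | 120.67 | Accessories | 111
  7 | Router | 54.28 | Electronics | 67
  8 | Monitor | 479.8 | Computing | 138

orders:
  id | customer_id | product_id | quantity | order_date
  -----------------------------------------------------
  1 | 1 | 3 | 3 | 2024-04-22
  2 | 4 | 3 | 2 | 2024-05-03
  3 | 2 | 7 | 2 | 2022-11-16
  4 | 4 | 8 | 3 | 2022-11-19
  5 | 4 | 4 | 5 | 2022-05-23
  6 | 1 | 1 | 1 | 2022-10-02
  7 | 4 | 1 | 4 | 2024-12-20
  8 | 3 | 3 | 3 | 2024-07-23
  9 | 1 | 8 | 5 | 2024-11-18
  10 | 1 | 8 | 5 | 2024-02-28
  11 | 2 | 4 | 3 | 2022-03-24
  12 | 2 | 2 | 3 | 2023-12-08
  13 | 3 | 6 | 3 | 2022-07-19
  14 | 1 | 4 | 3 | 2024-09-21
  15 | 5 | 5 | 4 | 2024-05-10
SELECT DISTINCT city FROM customers ORDER BY city

Execution result:
city
Chicago
Dallas
Los Angeles
New York
San Diego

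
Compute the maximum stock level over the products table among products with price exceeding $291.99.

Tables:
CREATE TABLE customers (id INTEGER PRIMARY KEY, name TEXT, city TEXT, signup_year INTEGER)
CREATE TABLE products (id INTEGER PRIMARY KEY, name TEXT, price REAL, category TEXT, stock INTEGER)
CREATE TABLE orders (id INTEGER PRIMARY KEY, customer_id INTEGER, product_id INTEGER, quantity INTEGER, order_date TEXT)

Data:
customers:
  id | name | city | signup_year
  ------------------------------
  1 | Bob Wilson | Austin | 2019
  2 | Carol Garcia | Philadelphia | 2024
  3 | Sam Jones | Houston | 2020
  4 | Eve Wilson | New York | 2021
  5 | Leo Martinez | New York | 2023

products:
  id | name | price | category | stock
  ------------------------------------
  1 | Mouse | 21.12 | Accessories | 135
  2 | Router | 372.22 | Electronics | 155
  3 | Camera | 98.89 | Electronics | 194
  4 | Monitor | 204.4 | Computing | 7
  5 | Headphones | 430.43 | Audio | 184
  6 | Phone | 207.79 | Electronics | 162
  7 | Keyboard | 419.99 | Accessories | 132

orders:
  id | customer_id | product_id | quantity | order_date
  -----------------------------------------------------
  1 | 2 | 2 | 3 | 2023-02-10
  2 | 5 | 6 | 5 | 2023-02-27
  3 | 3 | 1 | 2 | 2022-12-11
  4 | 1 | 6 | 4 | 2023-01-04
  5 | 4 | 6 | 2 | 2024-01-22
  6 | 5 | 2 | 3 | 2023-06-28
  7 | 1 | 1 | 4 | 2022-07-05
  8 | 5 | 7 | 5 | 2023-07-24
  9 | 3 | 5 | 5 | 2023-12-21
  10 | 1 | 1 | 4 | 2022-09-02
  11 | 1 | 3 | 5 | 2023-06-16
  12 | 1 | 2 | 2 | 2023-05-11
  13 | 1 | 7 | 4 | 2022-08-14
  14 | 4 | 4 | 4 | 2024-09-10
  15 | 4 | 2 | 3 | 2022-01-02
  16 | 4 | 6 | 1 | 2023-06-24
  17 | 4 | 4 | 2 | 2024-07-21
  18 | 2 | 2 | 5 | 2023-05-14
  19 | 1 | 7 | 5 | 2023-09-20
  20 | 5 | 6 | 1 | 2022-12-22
SELECT MAX(stock) FROM products WHERE price > 291.99

Execution result:
184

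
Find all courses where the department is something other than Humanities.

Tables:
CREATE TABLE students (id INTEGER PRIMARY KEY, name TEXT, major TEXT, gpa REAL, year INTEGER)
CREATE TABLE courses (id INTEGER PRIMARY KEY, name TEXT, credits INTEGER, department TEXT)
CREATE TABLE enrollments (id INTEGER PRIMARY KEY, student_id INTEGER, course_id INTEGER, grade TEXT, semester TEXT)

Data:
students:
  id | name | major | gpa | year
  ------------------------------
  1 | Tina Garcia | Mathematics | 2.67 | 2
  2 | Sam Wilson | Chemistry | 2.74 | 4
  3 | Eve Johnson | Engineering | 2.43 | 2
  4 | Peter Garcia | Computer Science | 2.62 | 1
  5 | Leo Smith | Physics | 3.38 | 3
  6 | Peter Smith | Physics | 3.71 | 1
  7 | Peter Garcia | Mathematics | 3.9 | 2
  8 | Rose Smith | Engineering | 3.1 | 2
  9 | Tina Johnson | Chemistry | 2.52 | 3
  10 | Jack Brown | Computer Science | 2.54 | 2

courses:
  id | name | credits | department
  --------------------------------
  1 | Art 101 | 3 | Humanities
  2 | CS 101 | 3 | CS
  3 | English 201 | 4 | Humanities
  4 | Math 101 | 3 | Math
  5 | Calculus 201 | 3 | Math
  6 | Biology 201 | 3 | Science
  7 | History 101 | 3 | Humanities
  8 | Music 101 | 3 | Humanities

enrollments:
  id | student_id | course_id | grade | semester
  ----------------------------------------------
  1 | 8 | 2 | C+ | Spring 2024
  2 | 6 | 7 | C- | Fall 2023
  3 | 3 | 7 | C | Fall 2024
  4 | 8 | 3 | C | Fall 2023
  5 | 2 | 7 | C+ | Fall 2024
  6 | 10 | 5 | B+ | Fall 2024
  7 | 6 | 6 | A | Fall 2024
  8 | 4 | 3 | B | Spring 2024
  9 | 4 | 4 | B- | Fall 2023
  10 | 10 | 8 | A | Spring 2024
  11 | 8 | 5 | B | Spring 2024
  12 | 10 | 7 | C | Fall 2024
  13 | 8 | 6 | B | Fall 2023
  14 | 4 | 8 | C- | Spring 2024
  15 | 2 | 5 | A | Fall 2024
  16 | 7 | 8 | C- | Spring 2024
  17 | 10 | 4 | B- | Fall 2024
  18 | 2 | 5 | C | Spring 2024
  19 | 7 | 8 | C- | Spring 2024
SELECT name, department FROM courses WHERE department <> 'Humanities'

Execution result:
name | department
CS 101 | CS
Math 101 | Math
Calculus 201 | Math
Biology 201 | Science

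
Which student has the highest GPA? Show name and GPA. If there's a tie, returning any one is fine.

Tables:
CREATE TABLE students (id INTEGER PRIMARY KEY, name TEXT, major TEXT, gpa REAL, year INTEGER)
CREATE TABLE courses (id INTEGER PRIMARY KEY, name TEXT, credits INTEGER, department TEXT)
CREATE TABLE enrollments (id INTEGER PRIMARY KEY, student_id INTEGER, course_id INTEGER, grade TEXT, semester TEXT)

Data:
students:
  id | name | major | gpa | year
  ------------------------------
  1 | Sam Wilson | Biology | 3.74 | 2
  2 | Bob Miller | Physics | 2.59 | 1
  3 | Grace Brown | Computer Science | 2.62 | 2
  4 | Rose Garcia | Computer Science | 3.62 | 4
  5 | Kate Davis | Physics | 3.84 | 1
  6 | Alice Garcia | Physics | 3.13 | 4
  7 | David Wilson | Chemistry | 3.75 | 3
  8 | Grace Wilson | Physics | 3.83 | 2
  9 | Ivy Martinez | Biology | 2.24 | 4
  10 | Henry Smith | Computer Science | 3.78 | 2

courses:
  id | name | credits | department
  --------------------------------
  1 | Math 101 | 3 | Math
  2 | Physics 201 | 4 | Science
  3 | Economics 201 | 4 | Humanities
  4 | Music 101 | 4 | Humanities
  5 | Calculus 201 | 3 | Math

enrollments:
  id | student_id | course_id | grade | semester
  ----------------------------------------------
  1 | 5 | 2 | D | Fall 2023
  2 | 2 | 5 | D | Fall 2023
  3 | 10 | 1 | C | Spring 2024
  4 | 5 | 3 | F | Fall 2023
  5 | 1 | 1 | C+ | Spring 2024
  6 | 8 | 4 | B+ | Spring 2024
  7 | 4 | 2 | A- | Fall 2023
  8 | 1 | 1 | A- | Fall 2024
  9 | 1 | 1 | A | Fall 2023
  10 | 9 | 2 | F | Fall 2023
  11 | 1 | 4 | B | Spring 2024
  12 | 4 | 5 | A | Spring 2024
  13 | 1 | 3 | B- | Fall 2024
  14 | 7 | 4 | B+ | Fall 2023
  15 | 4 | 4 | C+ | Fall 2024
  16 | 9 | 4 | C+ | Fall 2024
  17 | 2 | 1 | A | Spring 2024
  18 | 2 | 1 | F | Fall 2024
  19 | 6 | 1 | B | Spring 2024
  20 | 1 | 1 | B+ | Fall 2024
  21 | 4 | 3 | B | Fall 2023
SELECT name, gpa FROM students ORDER BY gpa DESC LIMIT 1

Execution result:
name | gpa
Kate Davis | 3.84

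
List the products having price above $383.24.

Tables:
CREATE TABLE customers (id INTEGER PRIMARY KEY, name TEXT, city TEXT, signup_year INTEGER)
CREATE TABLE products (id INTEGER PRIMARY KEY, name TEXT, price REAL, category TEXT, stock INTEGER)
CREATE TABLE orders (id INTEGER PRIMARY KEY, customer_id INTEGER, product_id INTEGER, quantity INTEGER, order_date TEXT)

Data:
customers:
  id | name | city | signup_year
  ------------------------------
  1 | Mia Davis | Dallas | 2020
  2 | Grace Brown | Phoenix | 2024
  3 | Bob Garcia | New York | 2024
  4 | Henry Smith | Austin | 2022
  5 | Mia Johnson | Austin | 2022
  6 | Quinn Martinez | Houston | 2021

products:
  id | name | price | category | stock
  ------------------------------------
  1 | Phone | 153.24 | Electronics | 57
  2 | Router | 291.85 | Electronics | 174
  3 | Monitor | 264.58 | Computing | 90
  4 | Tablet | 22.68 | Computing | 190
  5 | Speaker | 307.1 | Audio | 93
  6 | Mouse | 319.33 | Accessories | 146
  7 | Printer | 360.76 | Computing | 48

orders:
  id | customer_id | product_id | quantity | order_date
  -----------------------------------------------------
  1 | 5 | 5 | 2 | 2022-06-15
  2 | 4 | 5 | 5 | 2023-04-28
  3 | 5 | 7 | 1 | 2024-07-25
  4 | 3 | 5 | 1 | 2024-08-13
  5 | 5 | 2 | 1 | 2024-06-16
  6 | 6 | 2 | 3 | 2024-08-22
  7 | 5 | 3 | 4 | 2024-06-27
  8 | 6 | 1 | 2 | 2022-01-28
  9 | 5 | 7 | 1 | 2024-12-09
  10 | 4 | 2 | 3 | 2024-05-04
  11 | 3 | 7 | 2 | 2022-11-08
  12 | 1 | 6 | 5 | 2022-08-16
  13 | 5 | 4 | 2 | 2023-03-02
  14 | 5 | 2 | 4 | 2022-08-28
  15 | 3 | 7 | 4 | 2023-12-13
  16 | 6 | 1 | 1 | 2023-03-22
SELECT name, price FROM products WHERE price > 383.24

Execution result:
(no rows)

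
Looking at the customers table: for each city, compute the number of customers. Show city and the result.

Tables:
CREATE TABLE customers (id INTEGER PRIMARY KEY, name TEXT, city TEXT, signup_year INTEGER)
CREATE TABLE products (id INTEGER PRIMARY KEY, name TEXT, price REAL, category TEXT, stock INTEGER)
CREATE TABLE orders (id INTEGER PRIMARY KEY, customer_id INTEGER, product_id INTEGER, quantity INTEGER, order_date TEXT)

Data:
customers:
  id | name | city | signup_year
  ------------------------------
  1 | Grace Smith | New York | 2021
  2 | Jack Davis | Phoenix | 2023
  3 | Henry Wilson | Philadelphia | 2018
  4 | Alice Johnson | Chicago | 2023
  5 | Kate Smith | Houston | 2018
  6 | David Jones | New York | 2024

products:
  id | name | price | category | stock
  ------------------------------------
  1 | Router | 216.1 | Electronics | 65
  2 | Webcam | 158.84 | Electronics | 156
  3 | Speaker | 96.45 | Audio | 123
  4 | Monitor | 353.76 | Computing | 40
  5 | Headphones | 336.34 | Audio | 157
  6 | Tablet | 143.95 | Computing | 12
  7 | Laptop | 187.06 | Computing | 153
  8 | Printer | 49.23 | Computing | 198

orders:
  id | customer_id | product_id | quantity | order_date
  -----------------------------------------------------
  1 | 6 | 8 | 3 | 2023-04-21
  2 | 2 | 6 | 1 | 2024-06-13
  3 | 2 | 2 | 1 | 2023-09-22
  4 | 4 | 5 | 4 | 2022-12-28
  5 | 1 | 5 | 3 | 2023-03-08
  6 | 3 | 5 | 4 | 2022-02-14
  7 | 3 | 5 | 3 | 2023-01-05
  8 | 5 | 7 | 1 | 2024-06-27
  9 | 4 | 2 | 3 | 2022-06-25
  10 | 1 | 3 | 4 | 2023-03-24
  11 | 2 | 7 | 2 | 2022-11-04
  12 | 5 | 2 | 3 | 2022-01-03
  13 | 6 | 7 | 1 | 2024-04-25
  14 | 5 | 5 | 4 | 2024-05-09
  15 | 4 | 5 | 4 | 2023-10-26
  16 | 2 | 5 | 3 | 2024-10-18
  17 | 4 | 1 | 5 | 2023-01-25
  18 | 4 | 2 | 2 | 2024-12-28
SELECT city, COUNT(*) AS n FROM customers GROUP BY city

Execution result:
city | n
Chicago | 1
Houston | 1
New York | 2
Philadelphia | 1
Phoenix | 1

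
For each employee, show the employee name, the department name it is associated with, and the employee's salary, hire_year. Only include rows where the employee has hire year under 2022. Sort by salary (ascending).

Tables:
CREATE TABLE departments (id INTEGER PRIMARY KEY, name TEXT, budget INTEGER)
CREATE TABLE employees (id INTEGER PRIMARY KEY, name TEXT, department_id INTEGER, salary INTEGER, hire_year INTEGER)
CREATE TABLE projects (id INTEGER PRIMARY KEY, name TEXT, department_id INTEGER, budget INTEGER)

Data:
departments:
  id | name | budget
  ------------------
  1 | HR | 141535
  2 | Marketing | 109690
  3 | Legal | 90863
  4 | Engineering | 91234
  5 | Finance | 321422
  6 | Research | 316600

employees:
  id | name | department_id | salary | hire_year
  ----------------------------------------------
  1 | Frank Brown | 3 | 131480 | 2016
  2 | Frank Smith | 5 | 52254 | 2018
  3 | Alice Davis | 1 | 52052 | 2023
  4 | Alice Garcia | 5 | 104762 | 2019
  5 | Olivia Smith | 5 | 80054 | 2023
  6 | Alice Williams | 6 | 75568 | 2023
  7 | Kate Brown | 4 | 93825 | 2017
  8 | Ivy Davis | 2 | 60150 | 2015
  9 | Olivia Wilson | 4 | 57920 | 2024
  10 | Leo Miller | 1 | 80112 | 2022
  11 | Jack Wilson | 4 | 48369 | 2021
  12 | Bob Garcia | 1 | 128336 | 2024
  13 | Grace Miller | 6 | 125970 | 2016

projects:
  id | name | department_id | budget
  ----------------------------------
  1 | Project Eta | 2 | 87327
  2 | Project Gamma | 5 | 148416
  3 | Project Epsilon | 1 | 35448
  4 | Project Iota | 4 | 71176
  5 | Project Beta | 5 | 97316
SELECT c.name, p.name AS department, c.salary, c.hire_year FROM employees c JOIN departments p ON c.department_id = p.id WHERE c.hire_year < 2022 ORDER BY c.salary ASC

Execution result:
name | department | salary | hire_year
Jack Wilson | Engineering | 48369 | 2021
Frank Smith | Finance | 52254 | 2018
Ivy Davis | Marketing | 60150 | 2015
Kate Brown | Engineering | 93825 | 2017
Alice Garcia | Finance | 104762 | 2019
Grace Miller | Research | 125970 | 2016
Frank Brown | Legal | 131480 | 2016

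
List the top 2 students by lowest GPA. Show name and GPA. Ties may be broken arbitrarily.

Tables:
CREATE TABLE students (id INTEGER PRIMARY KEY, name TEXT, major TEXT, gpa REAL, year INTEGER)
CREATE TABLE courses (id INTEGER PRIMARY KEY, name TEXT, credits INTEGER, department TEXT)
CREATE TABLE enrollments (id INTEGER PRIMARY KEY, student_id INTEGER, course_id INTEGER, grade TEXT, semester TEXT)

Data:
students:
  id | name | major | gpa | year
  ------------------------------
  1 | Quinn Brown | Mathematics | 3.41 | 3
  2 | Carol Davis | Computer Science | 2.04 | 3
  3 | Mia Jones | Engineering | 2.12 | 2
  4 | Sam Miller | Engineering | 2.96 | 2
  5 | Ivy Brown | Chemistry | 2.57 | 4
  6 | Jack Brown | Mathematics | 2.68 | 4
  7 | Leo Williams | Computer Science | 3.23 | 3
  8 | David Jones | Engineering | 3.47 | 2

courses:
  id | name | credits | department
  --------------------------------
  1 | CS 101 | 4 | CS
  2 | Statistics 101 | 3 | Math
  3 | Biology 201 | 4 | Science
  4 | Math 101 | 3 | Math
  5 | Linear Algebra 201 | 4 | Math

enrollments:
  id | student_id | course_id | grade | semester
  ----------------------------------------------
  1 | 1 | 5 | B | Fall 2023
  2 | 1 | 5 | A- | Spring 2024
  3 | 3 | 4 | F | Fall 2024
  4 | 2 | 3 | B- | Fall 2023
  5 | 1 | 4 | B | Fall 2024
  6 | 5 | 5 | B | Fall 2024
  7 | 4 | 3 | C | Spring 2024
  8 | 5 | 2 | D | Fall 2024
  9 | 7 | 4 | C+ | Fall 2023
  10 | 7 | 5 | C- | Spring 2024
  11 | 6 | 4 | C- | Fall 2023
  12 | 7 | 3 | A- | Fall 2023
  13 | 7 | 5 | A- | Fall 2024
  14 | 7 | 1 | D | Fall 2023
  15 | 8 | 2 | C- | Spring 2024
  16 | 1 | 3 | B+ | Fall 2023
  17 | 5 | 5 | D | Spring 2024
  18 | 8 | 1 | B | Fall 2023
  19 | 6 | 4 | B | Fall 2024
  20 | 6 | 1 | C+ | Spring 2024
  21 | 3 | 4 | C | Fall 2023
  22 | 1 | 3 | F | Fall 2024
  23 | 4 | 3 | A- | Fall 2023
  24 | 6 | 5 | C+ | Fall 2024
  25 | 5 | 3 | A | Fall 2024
SELECT name, gpa FROM students ORDER BY gpa ASC LIMIT 2

Execution result:
name | gpa
Carol Davis | 2.04
Mia Jones | 2.12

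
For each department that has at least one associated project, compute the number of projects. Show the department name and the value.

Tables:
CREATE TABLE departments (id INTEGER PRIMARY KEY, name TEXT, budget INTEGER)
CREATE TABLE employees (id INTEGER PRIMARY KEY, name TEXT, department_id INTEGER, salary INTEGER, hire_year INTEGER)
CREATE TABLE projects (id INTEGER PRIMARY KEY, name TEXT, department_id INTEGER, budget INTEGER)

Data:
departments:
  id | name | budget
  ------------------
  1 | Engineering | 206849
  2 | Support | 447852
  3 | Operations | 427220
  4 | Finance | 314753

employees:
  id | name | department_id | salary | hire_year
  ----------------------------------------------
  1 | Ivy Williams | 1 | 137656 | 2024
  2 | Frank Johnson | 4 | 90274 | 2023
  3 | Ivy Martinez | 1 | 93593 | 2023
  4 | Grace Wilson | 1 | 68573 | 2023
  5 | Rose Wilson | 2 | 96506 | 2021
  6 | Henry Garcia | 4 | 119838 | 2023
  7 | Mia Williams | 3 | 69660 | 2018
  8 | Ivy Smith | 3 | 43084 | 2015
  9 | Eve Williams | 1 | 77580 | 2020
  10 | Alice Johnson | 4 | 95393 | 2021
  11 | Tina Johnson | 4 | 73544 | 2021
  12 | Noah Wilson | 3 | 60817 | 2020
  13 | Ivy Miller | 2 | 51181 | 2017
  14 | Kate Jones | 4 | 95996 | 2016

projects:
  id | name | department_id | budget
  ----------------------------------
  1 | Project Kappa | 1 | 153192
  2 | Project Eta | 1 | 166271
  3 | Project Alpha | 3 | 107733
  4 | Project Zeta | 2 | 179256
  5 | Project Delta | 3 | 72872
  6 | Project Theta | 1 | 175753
SELECT p.name, COUNT(*) AS n FROM projects c JOIN departments p ON c.department_id = p.id GROUP BY p.id, p.name

Execution result:
name | n
Engineering | 3
Support | 1
Operations | 2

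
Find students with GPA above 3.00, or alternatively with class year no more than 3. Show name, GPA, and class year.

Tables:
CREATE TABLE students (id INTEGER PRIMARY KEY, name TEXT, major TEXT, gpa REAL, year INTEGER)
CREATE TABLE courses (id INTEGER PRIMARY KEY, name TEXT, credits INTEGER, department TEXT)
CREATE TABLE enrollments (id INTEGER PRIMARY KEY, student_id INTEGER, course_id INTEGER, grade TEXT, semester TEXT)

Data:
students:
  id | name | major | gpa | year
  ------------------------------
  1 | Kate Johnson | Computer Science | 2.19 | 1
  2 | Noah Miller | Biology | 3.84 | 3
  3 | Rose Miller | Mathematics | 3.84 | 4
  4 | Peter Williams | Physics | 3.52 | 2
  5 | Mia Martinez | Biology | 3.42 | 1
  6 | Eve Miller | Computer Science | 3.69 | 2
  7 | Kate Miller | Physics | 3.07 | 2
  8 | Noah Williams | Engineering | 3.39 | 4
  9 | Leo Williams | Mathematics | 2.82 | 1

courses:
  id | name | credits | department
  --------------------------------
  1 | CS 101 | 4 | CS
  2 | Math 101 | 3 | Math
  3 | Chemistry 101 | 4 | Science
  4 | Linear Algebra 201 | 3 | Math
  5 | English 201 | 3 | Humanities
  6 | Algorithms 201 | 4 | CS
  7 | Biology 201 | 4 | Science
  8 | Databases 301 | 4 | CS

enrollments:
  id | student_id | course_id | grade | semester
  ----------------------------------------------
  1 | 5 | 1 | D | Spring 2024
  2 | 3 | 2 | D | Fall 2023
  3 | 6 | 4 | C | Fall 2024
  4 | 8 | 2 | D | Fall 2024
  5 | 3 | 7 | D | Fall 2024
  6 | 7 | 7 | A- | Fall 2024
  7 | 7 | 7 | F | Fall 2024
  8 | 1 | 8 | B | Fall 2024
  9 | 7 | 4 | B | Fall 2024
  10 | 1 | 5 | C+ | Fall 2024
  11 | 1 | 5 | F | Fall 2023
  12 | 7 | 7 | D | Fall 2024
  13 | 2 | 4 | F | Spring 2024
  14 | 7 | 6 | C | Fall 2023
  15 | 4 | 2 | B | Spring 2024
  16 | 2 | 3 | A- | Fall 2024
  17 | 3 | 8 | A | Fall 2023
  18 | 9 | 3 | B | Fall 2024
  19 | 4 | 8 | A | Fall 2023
SELECT name, gpa, year FROM students WHERE gpa > 3.0 OR year <= 3

Execution result:
name | gpa | year
Kate Johnson | 2.19 | 1
Noah Miller | 3.84 | 3
Rose Miller | 3.84 | 4
Peter Williams | 3.52 | 2
Mia Martinez | 3.42 | 1
Eve Miller | 3.69 | 2
Kate Miller | 3.07 | 2
Noah Williams | 3.39 | 4
Leo Williams | 2.82 | 1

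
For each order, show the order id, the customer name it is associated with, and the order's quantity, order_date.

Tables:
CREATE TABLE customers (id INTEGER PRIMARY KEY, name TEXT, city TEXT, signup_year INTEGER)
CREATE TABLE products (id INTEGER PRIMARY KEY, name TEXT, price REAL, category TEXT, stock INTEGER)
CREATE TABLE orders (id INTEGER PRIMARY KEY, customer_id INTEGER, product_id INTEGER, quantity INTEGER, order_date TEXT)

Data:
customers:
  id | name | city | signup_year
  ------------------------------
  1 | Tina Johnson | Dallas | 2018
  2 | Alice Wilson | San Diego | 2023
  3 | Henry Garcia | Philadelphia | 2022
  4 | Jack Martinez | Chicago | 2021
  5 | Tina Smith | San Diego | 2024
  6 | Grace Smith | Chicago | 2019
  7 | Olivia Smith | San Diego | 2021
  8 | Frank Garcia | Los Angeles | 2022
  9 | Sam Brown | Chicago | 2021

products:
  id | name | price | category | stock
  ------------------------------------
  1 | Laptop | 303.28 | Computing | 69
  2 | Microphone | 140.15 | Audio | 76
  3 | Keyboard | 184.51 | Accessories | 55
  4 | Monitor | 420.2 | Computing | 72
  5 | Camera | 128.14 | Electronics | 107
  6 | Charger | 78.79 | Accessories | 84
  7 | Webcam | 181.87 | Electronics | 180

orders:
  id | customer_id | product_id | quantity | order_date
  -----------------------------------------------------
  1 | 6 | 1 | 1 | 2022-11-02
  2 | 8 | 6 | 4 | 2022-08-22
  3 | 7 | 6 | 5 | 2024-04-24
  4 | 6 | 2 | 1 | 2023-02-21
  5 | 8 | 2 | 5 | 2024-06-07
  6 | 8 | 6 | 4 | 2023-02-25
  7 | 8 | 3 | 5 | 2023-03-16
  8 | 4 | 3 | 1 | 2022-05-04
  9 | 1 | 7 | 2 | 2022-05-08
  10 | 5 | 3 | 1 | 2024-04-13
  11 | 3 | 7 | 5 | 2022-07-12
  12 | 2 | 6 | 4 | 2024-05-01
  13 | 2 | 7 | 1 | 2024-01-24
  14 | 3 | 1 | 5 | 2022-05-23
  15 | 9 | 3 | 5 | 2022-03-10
SELECT c.id, p.name AS customer, c.quantity, c.order_date FROM orders c JOIN customers p ON c.customer_id = p.id

Execution result:
id | customer | quantity | order_date
1 | Grace Smith | 1 | 2022-11-02
2 | Frank Garcia | 4 | 2022-08-22
3 | Olivia Smith | 5 | 2024-04-24
4 | Grace Smith | 1 | 2023-02-21
5 | Frank Garcia | 5 | 2024-06-07
6 | Frank Garcia | 4 | 2023-02-25
7 | Frank Garcia | 5 | 2023-03-16
8 | Jack Martinez | 1 | 2022-05-04
9 | Tina Johnson | 2 | 2022-05-08
10 | Tina Smith | 1 | 2024-04-13
11 | Henry Garcia | 5 | 2022-07-12
12 | Alice Wilson | 4 | 2024-05-01
13 | Alice Wilson | 1 | 2024-01-24
14 | Henry Garcia | 5 | 2022-05-23
15 | Sam Brown | 5 | 2022-03-10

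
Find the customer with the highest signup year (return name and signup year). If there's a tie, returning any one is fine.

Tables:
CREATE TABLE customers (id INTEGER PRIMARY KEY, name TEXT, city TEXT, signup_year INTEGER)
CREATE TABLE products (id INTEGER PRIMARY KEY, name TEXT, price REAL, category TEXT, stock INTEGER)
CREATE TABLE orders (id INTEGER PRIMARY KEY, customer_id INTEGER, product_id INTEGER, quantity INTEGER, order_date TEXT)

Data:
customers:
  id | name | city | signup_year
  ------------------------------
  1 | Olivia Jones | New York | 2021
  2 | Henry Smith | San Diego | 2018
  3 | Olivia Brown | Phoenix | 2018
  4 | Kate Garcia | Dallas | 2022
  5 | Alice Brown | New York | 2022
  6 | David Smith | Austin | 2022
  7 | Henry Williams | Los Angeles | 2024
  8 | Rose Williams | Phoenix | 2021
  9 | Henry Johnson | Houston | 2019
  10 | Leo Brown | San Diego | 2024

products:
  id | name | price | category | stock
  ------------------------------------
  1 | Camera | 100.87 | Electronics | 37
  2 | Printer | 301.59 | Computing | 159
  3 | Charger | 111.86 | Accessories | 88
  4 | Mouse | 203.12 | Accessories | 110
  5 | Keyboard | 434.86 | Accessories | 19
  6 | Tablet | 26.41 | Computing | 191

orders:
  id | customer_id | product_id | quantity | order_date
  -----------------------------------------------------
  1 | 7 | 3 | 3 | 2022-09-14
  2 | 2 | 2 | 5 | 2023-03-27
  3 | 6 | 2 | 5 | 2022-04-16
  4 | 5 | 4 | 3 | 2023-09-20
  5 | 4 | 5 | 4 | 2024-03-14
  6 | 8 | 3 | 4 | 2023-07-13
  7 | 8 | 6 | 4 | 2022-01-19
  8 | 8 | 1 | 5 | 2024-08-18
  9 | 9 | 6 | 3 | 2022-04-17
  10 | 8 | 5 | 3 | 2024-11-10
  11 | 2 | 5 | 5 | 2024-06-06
SELECT name, signup_year FROM customers ORDER BY signup_year DESC LIMIT 1

Execution result:
name | signup_year
Henry Williams | 2024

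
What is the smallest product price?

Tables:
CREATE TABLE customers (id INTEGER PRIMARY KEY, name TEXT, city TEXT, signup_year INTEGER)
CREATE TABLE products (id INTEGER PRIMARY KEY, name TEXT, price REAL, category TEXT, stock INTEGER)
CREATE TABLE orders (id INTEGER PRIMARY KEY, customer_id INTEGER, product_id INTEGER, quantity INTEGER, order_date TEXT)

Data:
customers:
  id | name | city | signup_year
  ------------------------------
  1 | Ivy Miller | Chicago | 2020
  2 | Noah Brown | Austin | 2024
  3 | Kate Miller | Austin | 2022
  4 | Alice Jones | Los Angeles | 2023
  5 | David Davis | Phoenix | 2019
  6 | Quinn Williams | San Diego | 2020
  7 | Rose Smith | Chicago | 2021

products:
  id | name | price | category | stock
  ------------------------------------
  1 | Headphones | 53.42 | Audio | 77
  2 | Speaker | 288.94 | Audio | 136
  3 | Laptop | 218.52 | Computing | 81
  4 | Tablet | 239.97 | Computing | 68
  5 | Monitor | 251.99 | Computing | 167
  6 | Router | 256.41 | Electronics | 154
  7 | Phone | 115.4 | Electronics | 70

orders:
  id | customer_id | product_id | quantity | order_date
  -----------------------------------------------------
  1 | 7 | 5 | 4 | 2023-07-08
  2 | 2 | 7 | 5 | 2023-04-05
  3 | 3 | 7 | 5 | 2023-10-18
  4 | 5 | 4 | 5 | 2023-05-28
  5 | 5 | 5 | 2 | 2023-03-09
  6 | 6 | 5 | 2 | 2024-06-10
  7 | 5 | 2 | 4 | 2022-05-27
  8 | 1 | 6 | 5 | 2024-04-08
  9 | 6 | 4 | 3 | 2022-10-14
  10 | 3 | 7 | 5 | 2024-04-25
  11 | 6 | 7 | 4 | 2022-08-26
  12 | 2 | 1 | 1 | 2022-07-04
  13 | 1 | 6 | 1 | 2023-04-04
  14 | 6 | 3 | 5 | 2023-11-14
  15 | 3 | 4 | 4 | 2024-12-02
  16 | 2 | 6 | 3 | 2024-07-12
SELECT MIN(price) FROM products

Execution result:
53.42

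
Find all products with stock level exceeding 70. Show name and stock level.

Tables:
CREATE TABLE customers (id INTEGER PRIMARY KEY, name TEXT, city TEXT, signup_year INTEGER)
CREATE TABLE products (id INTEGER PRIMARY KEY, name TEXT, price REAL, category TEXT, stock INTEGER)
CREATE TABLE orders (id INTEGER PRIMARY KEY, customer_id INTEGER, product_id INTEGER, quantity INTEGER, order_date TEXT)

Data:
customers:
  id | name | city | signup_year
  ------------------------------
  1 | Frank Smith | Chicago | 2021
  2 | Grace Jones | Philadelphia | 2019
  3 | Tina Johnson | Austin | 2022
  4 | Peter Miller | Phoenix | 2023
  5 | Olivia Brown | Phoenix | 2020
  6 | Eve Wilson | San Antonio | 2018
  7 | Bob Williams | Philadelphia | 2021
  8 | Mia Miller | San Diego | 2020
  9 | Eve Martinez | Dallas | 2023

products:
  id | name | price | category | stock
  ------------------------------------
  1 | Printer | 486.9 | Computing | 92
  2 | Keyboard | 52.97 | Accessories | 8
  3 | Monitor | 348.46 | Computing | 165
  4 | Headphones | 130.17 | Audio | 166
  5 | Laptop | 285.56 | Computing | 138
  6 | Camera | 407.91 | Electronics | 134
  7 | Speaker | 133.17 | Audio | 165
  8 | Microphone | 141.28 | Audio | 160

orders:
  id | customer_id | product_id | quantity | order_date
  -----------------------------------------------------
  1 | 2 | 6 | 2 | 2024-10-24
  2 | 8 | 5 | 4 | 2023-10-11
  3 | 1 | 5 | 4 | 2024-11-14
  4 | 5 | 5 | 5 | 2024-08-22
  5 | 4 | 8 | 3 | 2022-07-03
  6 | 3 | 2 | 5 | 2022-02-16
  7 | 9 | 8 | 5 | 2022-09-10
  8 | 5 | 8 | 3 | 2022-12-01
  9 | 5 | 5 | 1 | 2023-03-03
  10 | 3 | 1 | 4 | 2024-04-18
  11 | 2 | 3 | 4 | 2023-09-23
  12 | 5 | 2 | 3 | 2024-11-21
SELECT name, stock FROM products WHERE stock > 70

Execution result:
name | stock
Printer | 92
Monitor | 165
Headphones | 166
Laptop | 138
Camera | 134
Speaker | 165
Microphone | 160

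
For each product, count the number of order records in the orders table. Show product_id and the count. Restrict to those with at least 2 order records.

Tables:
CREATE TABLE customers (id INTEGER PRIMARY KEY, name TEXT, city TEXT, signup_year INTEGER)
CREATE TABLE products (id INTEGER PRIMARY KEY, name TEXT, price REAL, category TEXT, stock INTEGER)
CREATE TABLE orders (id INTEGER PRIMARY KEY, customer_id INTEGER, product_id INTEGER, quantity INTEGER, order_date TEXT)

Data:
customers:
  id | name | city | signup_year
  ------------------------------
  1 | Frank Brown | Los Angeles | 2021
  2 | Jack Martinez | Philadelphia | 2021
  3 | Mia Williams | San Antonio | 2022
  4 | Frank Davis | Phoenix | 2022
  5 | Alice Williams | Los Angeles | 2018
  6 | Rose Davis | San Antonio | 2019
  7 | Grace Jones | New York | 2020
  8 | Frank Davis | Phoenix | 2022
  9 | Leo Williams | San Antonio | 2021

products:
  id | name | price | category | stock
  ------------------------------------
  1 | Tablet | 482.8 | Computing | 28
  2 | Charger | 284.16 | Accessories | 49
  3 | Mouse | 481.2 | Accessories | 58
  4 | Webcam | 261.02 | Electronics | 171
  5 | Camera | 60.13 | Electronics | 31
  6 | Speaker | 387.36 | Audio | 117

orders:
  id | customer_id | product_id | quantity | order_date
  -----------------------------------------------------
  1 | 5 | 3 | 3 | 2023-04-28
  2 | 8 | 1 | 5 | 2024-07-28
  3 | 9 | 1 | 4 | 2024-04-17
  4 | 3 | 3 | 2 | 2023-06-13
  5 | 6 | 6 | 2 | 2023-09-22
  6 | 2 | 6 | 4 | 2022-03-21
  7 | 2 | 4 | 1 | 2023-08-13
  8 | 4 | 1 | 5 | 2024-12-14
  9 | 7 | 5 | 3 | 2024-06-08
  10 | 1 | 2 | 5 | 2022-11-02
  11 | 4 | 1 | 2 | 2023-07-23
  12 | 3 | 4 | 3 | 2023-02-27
SELECT product_id, COUNT(*) AS order_count FROM orders GROUP BY product_id HAVING COUNT(*) >= 2

Execution result:
product_id | order_count
1 | 4
3 | 2
4 | 2
6 | 2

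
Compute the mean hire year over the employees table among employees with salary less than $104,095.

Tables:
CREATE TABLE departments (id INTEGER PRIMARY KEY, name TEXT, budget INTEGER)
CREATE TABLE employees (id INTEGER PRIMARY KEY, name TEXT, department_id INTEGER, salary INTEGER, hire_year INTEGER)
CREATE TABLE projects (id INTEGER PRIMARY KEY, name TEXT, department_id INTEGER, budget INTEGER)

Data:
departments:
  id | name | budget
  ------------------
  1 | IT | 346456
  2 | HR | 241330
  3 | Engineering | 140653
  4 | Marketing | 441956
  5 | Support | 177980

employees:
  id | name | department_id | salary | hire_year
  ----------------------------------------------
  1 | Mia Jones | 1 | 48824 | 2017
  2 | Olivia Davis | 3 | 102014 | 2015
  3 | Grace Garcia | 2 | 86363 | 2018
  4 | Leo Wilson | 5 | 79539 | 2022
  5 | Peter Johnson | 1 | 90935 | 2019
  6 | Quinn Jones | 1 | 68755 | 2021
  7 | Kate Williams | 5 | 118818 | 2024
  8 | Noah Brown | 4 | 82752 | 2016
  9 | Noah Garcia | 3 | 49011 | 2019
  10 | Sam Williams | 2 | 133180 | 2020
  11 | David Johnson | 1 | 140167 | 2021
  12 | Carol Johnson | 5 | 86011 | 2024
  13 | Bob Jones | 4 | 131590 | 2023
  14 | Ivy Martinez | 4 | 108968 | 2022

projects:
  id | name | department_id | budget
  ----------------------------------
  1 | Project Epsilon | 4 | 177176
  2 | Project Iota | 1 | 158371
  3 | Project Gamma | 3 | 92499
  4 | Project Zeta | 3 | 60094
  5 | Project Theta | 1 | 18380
SELECT AVG(hire_year) FROM employees WHERE salary < 104095

Execution result:
2019.00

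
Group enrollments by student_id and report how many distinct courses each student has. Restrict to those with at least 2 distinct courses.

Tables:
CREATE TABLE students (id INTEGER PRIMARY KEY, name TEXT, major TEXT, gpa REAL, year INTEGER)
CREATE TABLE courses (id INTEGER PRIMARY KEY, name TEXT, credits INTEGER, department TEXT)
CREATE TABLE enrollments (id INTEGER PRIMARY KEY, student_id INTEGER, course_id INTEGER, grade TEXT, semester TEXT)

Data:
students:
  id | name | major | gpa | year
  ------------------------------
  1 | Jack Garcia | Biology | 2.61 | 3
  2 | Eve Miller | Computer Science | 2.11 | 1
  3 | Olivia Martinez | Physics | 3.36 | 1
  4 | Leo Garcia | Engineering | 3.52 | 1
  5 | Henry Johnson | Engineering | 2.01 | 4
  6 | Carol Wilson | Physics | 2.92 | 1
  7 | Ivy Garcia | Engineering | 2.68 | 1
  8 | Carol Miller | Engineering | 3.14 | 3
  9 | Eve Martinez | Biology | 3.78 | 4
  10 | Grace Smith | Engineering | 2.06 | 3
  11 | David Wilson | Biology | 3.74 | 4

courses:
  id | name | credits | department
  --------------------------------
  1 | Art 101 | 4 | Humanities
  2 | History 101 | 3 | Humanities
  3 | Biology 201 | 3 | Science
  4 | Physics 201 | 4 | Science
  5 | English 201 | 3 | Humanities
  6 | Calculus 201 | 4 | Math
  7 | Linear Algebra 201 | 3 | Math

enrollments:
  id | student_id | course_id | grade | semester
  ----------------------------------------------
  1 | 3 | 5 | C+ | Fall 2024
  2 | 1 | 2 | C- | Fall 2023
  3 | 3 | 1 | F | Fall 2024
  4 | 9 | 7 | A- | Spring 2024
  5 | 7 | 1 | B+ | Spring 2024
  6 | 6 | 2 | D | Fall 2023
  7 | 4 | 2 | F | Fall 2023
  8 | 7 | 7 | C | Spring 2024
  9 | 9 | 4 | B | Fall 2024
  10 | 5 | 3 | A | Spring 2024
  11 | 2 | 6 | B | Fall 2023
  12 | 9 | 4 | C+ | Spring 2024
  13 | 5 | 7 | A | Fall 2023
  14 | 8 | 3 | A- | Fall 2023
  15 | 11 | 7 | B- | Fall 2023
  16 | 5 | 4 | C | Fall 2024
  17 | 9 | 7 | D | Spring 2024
SELECT student_id, COUNT(DISTINCT course_id) AS distinct_course_count FROM enrollments GROUP BY student_id HAVING COUNT(DISTINCT course_id) >= 2

Execution result:
student_id | distinct_course_count
3 | 2
5 | 3
7 | 2
9 | 2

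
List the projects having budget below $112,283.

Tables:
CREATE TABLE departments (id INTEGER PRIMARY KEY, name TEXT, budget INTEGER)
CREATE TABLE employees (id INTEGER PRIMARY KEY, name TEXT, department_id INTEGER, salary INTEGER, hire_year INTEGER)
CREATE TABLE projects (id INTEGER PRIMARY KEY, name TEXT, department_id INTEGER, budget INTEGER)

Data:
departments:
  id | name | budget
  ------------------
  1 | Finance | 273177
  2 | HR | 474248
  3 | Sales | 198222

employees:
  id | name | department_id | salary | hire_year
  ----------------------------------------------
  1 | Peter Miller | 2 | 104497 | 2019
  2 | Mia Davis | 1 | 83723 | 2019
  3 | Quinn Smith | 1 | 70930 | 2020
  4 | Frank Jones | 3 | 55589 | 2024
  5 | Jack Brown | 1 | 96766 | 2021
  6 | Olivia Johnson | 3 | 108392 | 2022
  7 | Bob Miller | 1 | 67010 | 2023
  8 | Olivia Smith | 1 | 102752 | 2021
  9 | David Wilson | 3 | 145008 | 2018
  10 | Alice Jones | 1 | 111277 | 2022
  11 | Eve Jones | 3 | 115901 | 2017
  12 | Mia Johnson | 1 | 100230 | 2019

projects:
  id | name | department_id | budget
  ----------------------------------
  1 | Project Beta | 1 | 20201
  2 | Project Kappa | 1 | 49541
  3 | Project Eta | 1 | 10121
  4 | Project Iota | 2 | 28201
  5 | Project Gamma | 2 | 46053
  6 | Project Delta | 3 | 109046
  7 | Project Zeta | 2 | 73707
SELECT name, budget FROM projects WHERE budget < 112283

Execution result:
name | budget
Project Beta | 20201
Project Kappa | 49541
Project Eta | 10121
Project Iota | 28201
Project Gamma | 46053
Project Delta | 109046
Project Zeta | 73707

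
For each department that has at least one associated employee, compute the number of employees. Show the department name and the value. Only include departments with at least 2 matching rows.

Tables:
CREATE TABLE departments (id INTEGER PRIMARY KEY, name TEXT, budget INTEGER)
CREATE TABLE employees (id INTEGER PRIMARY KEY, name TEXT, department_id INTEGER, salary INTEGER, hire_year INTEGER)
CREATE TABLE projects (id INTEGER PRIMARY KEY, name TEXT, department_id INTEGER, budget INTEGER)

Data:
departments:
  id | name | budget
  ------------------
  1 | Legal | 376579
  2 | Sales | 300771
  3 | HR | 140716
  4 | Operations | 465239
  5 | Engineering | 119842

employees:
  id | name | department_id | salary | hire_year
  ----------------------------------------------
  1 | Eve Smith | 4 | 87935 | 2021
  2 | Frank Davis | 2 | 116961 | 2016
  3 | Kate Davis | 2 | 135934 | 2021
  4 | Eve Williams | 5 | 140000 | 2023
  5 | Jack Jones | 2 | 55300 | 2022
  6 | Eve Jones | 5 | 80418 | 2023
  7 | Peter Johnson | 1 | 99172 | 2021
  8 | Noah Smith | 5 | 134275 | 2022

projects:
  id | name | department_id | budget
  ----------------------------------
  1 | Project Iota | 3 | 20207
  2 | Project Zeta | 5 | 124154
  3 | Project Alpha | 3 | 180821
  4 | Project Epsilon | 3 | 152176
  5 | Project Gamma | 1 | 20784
SELECT p.name, COUNT(*) AS n FROM employees c JOIN departments p ON c.department_id = p.id GROUP BY p.id, p.name HAVING COUNT(*) >= 2

Execution result:
name | n
Sales | 3
Engineering | 3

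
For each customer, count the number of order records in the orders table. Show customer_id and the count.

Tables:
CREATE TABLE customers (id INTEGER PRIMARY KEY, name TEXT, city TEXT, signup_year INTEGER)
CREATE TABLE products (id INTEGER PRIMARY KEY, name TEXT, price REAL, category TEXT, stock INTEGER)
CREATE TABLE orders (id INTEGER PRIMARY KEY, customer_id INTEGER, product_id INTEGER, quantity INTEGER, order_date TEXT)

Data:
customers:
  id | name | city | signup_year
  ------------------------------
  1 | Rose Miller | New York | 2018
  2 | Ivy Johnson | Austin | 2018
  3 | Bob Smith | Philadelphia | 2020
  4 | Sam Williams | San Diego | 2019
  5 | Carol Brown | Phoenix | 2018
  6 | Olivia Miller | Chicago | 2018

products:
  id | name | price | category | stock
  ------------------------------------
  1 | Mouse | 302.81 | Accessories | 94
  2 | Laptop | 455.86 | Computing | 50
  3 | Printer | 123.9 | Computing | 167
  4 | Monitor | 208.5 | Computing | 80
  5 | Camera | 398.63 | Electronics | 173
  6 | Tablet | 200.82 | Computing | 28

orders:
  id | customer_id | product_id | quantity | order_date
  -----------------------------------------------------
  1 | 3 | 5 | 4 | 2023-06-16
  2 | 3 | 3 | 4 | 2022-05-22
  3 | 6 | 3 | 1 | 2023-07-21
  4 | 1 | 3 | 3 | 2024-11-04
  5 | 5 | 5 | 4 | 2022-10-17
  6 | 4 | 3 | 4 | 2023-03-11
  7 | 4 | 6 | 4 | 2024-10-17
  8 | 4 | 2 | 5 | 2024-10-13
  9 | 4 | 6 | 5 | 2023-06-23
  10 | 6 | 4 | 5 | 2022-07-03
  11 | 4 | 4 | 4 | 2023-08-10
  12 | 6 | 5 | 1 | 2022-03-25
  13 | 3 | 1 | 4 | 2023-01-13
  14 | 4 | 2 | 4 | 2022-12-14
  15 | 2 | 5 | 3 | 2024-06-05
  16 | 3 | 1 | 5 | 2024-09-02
SELECT customer_id, COUNT(*) AS order_count FROM orders GROUP BY customer_id

Execution result:
customer_id | order_count
1 | 1
2 | 1
3 | 4
4 | 6
5 | 1
6 | 3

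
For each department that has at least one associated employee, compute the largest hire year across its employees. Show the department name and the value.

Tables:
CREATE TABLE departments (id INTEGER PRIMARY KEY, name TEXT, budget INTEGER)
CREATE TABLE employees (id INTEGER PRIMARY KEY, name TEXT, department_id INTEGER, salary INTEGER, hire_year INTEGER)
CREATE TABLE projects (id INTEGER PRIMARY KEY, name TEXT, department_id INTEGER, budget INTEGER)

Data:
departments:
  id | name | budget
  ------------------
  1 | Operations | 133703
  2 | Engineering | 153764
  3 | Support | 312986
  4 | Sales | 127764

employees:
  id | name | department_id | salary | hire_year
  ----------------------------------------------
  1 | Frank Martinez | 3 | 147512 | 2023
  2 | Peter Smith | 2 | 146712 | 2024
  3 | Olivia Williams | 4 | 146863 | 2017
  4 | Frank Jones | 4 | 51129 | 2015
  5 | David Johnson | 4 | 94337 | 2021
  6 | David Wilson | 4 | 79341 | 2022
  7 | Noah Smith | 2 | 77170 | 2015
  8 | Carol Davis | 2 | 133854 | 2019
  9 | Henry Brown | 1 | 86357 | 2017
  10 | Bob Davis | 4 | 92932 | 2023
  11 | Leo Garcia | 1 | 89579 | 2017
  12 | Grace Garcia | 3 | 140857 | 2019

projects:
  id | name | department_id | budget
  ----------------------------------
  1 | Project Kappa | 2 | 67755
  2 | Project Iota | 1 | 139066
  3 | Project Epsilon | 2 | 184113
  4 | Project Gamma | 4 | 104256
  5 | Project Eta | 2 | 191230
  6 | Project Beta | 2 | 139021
SELECT p.name, MAX(c.hire_year) AS max_hire_year FROM employees c JOIN departments p ON c.department_id = p.id GROUP BY p.id, p.name

Execution result:
name | max_hire_year
Operations | 2017
Engineering | 2024
Support | 2023
Sales | 2023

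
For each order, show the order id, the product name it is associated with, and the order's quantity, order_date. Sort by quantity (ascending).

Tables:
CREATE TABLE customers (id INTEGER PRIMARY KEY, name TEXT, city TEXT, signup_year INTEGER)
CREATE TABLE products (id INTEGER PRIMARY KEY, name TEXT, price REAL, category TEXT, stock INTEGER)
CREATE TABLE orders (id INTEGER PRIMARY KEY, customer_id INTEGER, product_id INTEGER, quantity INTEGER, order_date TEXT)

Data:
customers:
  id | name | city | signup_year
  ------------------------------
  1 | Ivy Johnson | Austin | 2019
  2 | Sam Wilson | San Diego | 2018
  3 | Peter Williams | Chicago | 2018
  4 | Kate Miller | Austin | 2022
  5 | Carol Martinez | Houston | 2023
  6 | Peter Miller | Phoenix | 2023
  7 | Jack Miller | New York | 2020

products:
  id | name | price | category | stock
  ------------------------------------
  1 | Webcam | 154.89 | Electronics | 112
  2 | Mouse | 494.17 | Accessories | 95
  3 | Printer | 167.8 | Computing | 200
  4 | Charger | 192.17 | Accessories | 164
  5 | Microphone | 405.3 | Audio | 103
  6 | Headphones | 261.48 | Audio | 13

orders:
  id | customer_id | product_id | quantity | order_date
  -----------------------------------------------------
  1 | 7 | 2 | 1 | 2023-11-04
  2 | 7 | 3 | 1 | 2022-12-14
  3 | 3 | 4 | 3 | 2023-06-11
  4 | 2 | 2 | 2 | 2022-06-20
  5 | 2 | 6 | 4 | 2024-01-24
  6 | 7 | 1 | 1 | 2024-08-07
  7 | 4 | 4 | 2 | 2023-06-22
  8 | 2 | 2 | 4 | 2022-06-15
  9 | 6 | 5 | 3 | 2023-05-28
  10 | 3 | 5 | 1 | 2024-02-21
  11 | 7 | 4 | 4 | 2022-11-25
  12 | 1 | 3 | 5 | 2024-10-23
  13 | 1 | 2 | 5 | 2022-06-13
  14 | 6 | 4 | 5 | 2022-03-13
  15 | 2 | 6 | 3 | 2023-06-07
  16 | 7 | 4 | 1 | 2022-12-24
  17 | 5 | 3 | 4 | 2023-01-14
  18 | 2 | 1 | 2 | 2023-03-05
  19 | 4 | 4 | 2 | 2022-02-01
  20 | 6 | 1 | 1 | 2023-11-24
SELECT c.id, p.name AS product, c.quantity, c.order_date FROM orders c JOIN products p ON c.product_id = p.id ORDER BY c.quantity ASC

Execution result:
id | product | quantity | order_date
1 | Mouse | 1 | 2023-11-04
2 | Printer | 1 | 2022-12-14
6 | Webcam | 1 | 2024-08-07
10 | Microphone | 1 | 2024-02-21
16 | Charger | 1 | 2022-12-24
20 | Webcam | 1 | 2023-11-24
4 | Mouse | 2 | 2022-06-20
7 | Charger | 2 | 2023-06-22
18 | Webcam | 2 | 2023-03-05
19 | Charger | 2 | 2022-02-01
3 | Charger | 3 | 2023-06-11
9 | Microphone | 3 | 2023-05-28
15 | Headphones | 3 | 2023-06-07
5 | Headphones | 4 | 2024-01-24
8 | Mouse | 4 | 2022-06-15
11 | Charger | 4 | 2022-11-25
17 | Printer | 4 | 2023-01-14
12 | Printer | 5 | 2024-10-23
13 | Mouse | 5 | 2022-06-13
14 | Charger | 5 | 2022-03-13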